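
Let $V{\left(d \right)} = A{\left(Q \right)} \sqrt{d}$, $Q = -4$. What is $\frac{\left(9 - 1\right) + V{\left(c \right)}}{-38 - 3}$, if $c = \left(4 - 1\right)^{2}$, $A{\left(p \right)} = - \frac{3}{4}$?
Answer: $- \frac{23}{164} \approx -0.14024$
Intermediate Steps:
$A{\left(p \right)} = - \frac{3}{4}$ ($A{\left(p \right)} = \left(-3\right) \frac{1}{4} = - \frac{3}{4}$)
$c = 9$ ($c = 3^{2} = 9$)
$V{\left(d \right)} = - \frac{3 \sqrt{d}}{4}$
$\frac{\left(9 - 1\right) + V{\left(c \right)}}{-38 - 3} = \frac{\left(9 - 1\right) - \frac{3 \sqrt{9}}{4}}{-38 - 3} = \frac{\left(9 - 1\right) - \frac{9}{4}}{-41} = - \frac{8 - \frac{9}{4}}{41} = \left(- \frac{1}{41}\right) \frac{23}{4} = - \frac{23}{164}$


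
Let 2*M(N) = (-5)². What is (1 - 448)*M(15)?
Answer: -11175/2 ≈ -5587.5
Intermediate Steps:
M(N) = 25/2 (M(N) = (½)*(-5)² = (½)*25 = 25/2)
(1 - 448)*M(15) = (1 - 448)*(25/2) = -447*25/2 = -11175/2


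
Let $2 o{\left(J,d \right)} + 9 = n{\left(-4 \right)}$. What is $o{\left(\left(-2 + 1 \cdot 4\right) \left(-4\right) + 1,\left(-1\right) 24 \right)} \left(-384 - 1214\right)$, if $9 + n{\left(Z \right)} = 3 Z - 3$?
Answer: $26367$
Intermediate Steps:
$n{\left(Z \right)} = -12 + 3 Z$ ($n{\left(Z \right)} = -9 + \left(3 Z - 3\right) = -9 + \left(-3 + 3 Z\right) = -12 + 3 Z$)
$o{\left(J,d \right)} = - \frac{33}{2}$ ($o{\left(J,d \right)} = - \frac{9}{2} + \frac{-12 + 3 \left(-4\right)}{2} = - \frac{9}{2} + \frac{-12 - 12}{2} = - \frac{9}{2} + \frac{1}{2} \left(-24\right) = - \frac{9}{2} - 12 = - \frac{33}{2}$)
$o{\left(\left(-2 + 1 \cdot 4\right) \left(-4\right) + 1,\left(-1\right) 24 \right)} \left(-384 - 1214\right) = - \frac{33 \left(-384 - 1214\right)}{2} = \left(- \frac{33}{2}\right) \left(-1598\right) = 26367$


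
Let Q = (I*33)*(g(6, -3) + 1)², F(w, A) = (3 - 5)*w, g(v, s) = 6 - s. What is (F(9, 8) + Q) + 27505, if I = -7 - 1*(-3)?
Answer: 14287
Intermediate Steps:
I = -4 (I = -7 + 3 = -4)
F(w, A) = -2*w
Q = -13200 (Q = (-4*33)*((6 - 1*(-3)) + 1)² = -132*((6 + 3) + 1)² = -132*(9 + 1)² = -132*10² = -132*100 = -13200)
(F(9, 8) + Q) + 27505 = (-2*9 - 13200) + 27505 = (-18 - 13200) + 27505 = -13218 + 27505 = 14287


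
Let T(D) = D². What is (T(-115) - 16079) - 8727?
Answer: -11581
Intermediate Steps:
(T(-115) - 16079) - 8727 = ((-115)² - 16079) - 8727 = (13225 - 16079) - 8727 = -2854 - 8727 = -11581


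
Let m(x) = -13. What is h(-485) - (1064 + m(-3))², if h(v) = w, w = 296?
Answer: -1104305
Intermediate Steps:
h(v) = 296
h(-485) - (1064 + m(-3))² = 296 - (1064 - 13)² = 296 - 1*1051² = 296 - 1*1104601 = 296 - 1104601 = -1104305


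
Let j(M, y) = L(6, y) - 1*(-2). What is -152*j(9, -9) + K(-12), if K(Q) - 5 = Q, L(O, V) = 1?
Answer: -463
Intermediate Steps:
K(Q) = 5 + Q
j(M, y) = 3 (j(M, y) = 1 - 1*(-2) = 1 + 2 = 3)
-152*j(9, -9) + K(-12) = -152*3 + (5 - 12) = -456 - 7 = -463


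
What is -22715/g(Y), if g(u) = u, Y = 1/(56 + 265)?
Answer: -7291515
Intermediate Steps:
Y = 1/321 ≈ 0.0031153
-22715/g(Y) = -22715/1/321 = -22715*321 = -7291515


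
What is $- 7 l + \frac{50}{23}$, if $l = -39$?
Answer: $\frac{6329}{23} \approx 275.17$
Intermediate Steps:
$- 7 l + \frac{50}{23} = \left(-7\right) \left(-39\right) + \frac{50}{23} = 273 + 50 \cdot \frac{1}{23} = 273 + \frac{50}{23} = \frac{6329}{23}$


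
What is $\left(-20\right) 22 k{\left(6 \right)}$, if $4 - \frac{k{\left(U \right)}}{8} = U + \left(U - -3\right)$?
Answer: $38720$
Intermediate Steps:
$k{\left(U \right)} = 8 - 16 U$ ($k{\left(U \right)} = 32 - 8 \left(U + \left(U - -3\right)\right) = 32 - 8 \left(U + \left(U + 3\right)\right) = 32 - 8 \left(U + \left(3 + U\right)\right) = 32 - 8 \left(3 + 2 U\right) = 32 - \left(24 + 16 U\right) = 8 - 16 U$)
$\left(-20\right) 22 k{\left(6 \right)} = \left(-20\right) 22 \left(8 - 96\right) = - 440 \left(8 - 96\right) = \left(-440\right) \left(-88\right) = 38720$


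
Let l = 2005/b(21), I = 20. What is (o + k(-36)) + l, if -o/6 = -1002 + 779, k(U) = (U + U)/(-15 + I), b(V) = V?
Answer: 149003/105 ≈ 1419.1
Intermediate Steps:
l = 2005/21 ≈ 95.476
k(U) = 2*U/5 (k(U) = (U + U)/(-15 + 20) = (2*U)/5 = (2*U)*(⅕) = 2*U/5)
o = 1338 (o = -6*(-1002 + 779) = -6*(-223) = 1338)
(o + k(-36)) + l = (1338 + (⅖)*(-36)) + 2005/21 = (1338 - 72/5) + 2005/21 = 6618/5 + 2005/21 = 149003/105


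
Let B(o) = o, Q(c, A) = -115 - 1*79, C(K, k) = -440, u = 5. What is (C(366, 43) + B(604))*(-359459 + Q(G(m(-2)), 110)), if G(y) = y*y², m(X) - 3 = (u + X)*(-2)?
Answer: -58983092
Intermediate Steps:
m(X) = -7 - 2*X (m(X) = 3 + (5 + X)*(-2) = 3 + (-10 - 2*X) = -7 - 2*X)
G(y) = y³
Q(c, A) = -194 (Q(c, A) = -115 - 79 = -194)
(C(366, 43) + B(604))*(-359459 + Q(G(m(-2)), 110)) = (-440 + 604)*(-359459 - 194) = 164*(-359653) = -58983092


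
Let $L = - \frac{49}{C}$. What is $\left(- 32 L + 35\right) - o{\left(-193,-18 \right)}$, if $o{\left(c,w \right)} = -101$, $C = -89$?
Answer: $\frac{10536}{89} \approx 118.38$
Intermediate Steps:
$L = \frac{49}{89}$ ($L = - \frac{49}{-89} = \left(-49\right) \left(- \frac{1}{89}\right) = \frac{49}{89} \approx 0.55056$)
$\left(- 32 L + 35\right) - o{\left(-193,-18 \right)} = \left(\left(-32\right) \frac{49}{89} + 35\right) - -101 = \left(- \frac{1568}{89} + 35\right) + 101 = \frac{1547}{89} + 101 = \frac{10536}{89}$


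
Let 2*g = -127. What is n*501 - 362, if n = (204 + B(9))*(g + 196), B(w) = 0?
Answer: 13541668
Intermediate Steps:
g = -127/2 (g = (½)*(-127) = -127/2 ≈ -63.500)
n = 27030 (n = (204 + 0)*(-127/2 + 196) = 204*(265/2) = 27030)
n*501 - 362 = 27030*501 - 362 = 13542030 - 362 = 13541668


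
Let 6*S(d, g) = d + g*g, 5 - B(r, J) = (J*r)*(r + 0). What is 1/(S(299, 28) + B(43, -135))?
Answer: 2/499601 ≈ 4.0032e-6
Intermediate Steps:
B(r, J) = 5 - J*r² (B(r, J) = 5 - J*r*(r + 0) = 5 - J*r*r = 5 - J*r²)
S(d, g) = d/6 + g²/6 (S(d, g) = (d + g*g)/6 = (d + g²)/6 = d/6 + g²/6)
1/(S(299, 28) + B(43, -135)) = 1/(((⅙)*299 + (⅙)*28²) + (5 - 1*(-135)*43²)) = 1/((299/6 + (⅙)*784) + (5 - 1*(-135)*1849)) = 1/((299/6 + 392/3) + (5 + 249615)) = 1/(361/2 + 249620) = 1/(499601/2) = 2/499601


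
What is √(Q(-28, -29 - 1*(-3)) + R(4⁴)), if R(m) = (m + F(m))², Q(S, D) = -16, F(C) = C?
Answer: 4*√16383 ≈ 511.98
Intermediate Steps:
R(m) = 4*m² (R(m) = (m + m)² = (2*m)² = 4*m²)
√(Q(-28, -29 - 1*(-3)) + R(4⁴)) = √(-16 + 4*(4⁴)²) = √(-16 + 4*256²) = √(-16 + 4*65536) = √(-16 + 262144) = √262128 = 4*√16383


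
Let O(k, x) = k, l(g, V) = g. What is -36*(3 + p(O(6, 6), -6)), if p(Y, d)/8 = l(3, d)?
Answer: -972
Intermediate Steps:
p(Y, d) = 24 (p(Y, d) = 8*3 = 24)
-36*(3 + p(O(6, 6), -6)) = -36*(3 + 24) = -36*27 = -972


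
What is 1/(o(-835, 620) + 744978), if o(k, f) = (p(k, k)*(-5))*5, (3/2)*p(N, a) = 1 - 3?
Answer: 3/2235034 ≈ 1.3423e-6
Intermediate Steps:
p(N, a) = -4/3 (p(N, a) = 2*(1 - 3)/3 = (⅔)*(-2) = -4/3)
o(k, f) = 100/3 (o(k, f) = -4/3*(-5)*5 = (20/3)*5 = 100/3)
1/(o(-835, 620) + 744978) = 1/(100/3 + 744978) = 1/(2235034/3) = 3/2235034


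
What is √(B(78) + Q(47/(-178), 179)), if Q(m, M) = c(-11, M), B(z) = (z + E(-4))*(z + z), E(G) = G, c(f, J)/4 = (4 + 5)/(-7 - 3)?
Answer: √288510/5 ≈ 107.43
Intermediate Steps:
c(f, J) = -18/5 (c(f, J) = 4*((4 + 5)/(-7 - 3)) = 4*(9/(-10)) = 4*(9*(-⅒)) = 4*(-9/10) = -18/5)
B(z) = 2*z*(-4 + z) (B(z) = (z - 4)*(z + z) = (-4 + z)*(2*z) = 2*z*(-4 + z))
Q(m, M) = -18/5
√(B(78) + Q(47/(-178), 179)) = √(2*78*(-4 + 78) - 18/5) = √(2*78*74 - 18/5) = √(11544 - 18/5) = √(57702/5) = √288510/5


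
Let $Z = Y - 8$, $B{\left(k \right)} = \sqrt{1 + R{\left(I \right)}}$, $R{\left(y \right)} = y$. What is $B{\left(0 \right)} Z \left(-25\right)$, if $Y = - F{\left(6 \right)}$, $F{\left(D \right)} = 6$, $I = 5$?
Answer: $350 \sqrt{6} \approx 857.32$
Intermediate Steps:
$B{\left(k \right)} = \sqrt{6}$ ($B{\left(k \right)} = \sqrt{1 + 5} = \sqrt{6}$)
$Y = -6$ ($Y = \left(-1\right) 6 = -6$)
$Z = -14$ ($Z = -6 - 8 = -14$)
$B{\left(0 \right)} Z \left(-25\right) = \sqrt{6} \left(-14\right) \left(-25\right) = - 14 \sqrt{6} \left(-25\right) = 350 \sqrt{6}$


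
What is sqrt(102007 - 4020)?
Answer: sqrt(97987) ≈ 313.03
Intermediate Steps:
sqrt(102007 - 4020) = sqrt(97987)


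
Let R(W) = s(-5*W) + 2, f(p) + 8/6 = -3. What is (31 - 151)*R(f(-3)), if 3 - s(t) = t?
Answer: 2000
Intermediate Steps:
f(p) = -13/3 (f(p) = -4/3 - 3 = -13/3)
s(t) = 3 - t
R(W) = 5 + 5*W (R(W) = (3 - (-5)*W) + 2 = (3 + 5*W) + 2 = 5 + 5*W)
(31 - 151)*R(f(-3)) = (31 - 151)*(5 + 5*(-13/3)) = -120*(5 - 65/3) = -120*(-50/3) = 2000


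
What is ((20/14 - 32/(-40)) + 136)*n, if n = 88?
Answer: 425744/35 ≈ 12164.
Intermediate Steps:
((20/14 - 32/(-40)) + 136)*n = ((20/14 - 32/(-40)) + 136)*88 = ((20*(1/14) - 32*(-1/40)) + 136)*88 = ((10/7 + 4/5) + 136)*88 = (78/35 + 136)*88 = (4838/35)*88 = 425744/35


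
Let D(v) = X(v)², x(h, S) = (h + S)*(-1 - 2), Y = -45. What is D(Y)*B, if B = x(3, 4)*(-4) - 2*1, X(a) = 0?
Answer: 0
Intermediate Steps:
x(h, S) = -3*S - 3*h (x(h, S) = (S + h)*(-3) = -3*S - 3*h)
D(v) = 0 (D(v) = 0² = 0)
B = 82 (B = (-3*4 - 3*3)*(-4) - 2*1 = (-12 - 9)*(-4) - 2 = -21*(-4) - 2 = 84 - 2 = 82)
D(Y)*B = 0*82 = 0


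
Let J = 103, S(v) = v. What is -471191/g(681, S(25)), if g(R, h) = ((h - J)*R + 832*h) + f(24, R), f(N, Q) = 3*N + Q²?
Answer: -67313/61645 ≈ -1.0919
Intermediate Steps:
f(N, Q) = Q² + 3*N
g(R, h) = 72 + R² + 832*h + R*(-103 + h) (g(R, h) = ((h - 1*103)*R + 832*h) + (R² + 3*24) = ((h - 103)*R + 832*h) + (R² + 72) = ((-103 + h)*R + 832*h) + (72 + R²) = (R*(-103 + h) + 832*h) + (72 + R²) = (832*h + R*(-103 + h)) + (72 + R²) = 72 + R² + 832*h + R*(-103 + h))
-471191/g(681, S(25)) = -471191/(72 + 681² - 103*681 + 832*25 + 681*25) = -471191/(72 + 463761 - 70143 + 20800 + 17025) = -471191/431515 = -471191*1/431515 = -67313/61645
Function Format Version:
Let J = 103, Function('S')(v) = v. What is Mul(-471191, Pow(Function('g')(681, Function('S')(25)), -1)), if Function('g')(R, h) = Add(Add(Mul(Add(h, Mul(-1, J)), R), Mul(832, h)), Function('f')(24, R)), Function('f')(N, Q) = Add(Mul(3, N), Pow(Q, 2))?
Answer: Rational(-67313, 61645) ≈ -1.0919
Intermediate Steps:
Function('f')(N, Q) = Add(Pow(Q, 2), Mul(3, N))
Function('g')(R, h) = Add(72, Pow(R, 2), Mul(832, h), Mul(R, Add(-103, h))) (Function('g')(R, h) = Add(Add(Mul(Add(h, Mul(-1, 103)), R), Mul(832, h)), Add(Pow(R, 2), Mul(3, 24))) = Add(Add(Mul(Add(h, -103), R), Mul(832, h)), Add(Pow(R, 2), 72)) = Add(Add(Mul(Add(-103, h), R), Mul(832, h)), Add(72, Pow(R, 2))) = Add(Add(Mul(R, Add(-103, h)), Mul(832, h)), Add(72, Pow(R, 2))) = Add(Add(Mul(832, h), Mul(R, Add(-103, h))), Add(72, Pow(R, 2))) = Add(72, Pow(R, 2), Mul(832, h), Mul(R, Add(-103, h))))
Mul(-471191, Pow(Function('g')(681, Function('S')(25)), -1)) = Mul(-471191, Pow(Add(72, Pow(681, 2), Mul(-103, 681), Mul(832, 25), Mul(681, 25)), -1)) = Mul(-471191, Pow(Add(72, 463761, -70143, 20800, 17025), -1)) = Mul(-471191, Pow(431515, -1)) = Mul(-471191, Rational(1, 431515)) = Rational(-67313, 61645)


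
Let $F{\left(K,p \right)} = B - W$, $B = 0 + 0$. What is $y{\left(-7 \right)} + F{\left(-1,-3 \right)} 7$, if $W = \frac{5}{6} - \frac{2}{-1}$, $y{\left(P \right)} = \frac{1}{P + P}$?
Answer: $- \frac{418}{21} \approx -19.905$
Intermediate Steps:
$y{\left(P \right)} = \frac{1}{2 P}$
$B = 0$
$W = \frac{17}{6}$ ($W = 5 \cdot \frac{1}{6} - -2 = \frac{5}{6} + 2 = \frac{17}{6} \approx 2.8333$)
$F{\left(K,p \right)} = - \frac{17}{6}$ ($F{\left(K,p \right)} = 0 - \frac{17}{6} = - \frac{17}{6}$)
$y{\left(-7 \right)} + F{\left(-1,-3 \right)} 7 = \frac{1}{2 \left(-7\right)} - \frac{119}{6} = \frac{1}{2} \left(- \frac{1}{7}\right) - \frac{119}{6} = - \frac{1}{14} - \frac{119}{6} = - \frac{418}{21}$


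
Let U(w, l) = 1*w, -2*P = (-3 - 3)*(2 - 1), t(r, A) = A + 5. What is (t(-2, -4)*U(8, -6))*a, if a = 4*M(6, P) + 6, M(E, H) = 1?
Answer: 80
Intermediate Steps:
t(r, A) = 5 + A
P = 3 (P = -(-3 - 3)*(2 - 1)/2 = -(-3) = -1/2*(-6) = 3)
U(w, l) = w
a = 10 (a = 4*1 + 6 = 4 + 6 = 10)
(t(-2, -4)*U(8, -6))*a = ((5 - 4)*8)*10 = (1*8)*10 = 8*10 = 80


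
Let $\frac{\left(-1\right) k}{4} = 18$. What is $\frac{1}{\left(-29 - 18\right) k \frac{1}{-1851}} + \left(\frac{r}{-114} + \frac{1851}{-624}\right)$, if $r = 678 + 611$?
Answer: $- \frac{2752791}{185744} \approx -14.82$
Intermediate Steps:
$k = -72$ ($k = \left(-4\right) 18 = -72$)
$r = 1289$
$\frac{1}{\left(-29 - 18\right) k \frac{1}{-1851}} + \left(\frac{r}{-114} + \frac{1851}{-624}\right) = \frac{1}{\left(-29 - 18\right) \left(-72\right) \frac{1}{-1851}} + \left(\frac{1289}{-114} + \frac{1851}{-624}\right) = \frac{1}{\left(-47\right) \left(-72\right) \left(- \frac{1}{1851}\right)} + \left(1289 \left(- \frac{1}{114}\right) + 1851 \left(- \frac{1}{624}\right)\right) = \frac{1}{3384 \left(- \frac{1}{1851}\right)} - \frac{169225}{11856} = \frac{1}{- \frac{1128}{617}} - \frac{169225}{11856} = - \frac{617}{1128} - \frac{169225}{11856} = - \frac{2752791}{185744}$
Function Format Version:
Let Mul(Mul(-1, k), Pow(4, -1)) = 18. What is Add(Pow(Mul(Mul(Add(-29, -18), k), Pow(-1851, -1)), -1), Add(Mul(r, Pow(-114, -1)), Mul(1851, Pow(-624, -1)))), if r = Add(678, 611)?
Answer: Rational(-2752791, 185744) ≈ -14.820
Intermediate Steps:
k = -72 (k = Mul(-4, 18) = -72)
r = 1289
Add(Pow(Mul(Mul(Add(-29, -18), k), Pow(-1851, -1)), -1), Add(Mul(r, Pow(-114, -1)), Mul(1851, Pow(-624, -1)))) = Add(Pow(Mul(Mul(Add(-29, -18), -72), Pow(-1851, -1)), -1), Add(Mul(1289, Pow(-114, -1)), Mul(1851, Pow(-624, -1)))) = Add(Pow(Mul(Mul(-47, -72), Rational(-1, 1851)), -1), Add(Mul(1289, Rational(-1, 114)), Mul(1851, Rational(-1, 624)))) = Add(Pow(Mul(3384, Rational(-1, 1851)), -1), Add(Rational(-1289, 114), Rational(-617, 208))) = Add(Pow(Rational(-1128, 617), -1), Rational(-169225, 11856)) = Add(Rational(-617, 1128), Rational(-169225, 11856)) = Rational(-2752791, 185744)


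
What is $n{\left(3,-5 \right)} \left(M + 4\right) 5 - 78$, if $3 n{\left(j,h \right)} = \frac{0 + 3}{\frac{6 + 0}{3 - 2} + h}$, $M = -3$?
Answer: $-73$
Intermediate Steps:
$n{\left(j,h \right)} = \frac{1}{6 + h}$ ($n{\left(j,h \right)} = \frac{\left(0 + 3\right) \frac{1}{\frac{6 + 0}{3 - 2} + h}}{3} = \frac{3 \frac{1}{\frac{6}{1} + h}}{3} = \frac{3 \frac{1}{6 \cdot 1 + h}}{3} = \frac{3 \frac{1}{6 + h}}{3} = \frac{1}{6 + h}$)
$n{\left(3,-5 \right)} \left(M + 4\right) 5 - 78 = \frac{\left(-3 + 4\right) 5}{6 - 5} - 78 = \frac{1 \cdot 5}{1} - 78 = 1 \cdot 5 - 78 = 5 - 78 = -73$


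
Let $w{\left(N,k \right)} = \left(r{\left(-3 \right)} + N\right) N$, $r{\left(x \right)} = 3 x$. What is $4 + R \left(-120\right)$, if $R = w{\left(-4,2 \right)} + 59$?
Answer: $-13316$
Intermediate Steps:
$w{\left(N,k \right)} = N \left(-9 + N\right)$ ($w{\left(N,k \right)} = \left(3 \left(-3\right) + N\right) N = \left(-9 + N\right) N = N \left(-9 + N\right)$)
$R = 111$ ($R = - 4 \left(-9 - 4\right) + 59 = \left(-4\right) \left(-13\right) + 59 = 52 + 59 = 111$)
$4 + R \left(-120\right) = 4 + 111 \left(-120\right) = 4 - 13320 = -13316$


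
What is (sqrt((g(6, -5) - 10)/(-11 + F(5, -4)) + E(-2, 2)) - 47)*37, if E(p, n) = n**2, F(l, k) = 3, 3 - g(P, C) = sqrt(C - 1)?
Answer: -1739 + 37*sqrt(78 + 2*I*sqrt(6))/4 ≈ -1657.3 + 2.5642*I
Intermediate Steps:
g(P, C) = 3 - sqrt(-1 + C) (g(P, C) = 3 - sqrt(C - 1) = 3 - sqrt(-1 + C))
(sqrt((g(6, -5) - 10)/(-11 + F(5, -4)) + E(-2, 2)) - 47)*37 = (sqrt(((3 - sqrt(-1 - 5)) - 10)/(-11 + 3) + 2**2) - 47)*37 = (sqrt(((3 - sqrt(-6)) - 10)/(-8) + 4) - 47)*37 = (sqrt(((3 - I*sqrt(6)) - 10)*(-1/8) + 4) - 47)*37 = (sqrt((-7 - I*sqrt(6))*(-1/8) + 4) - 47)*37 = (sqrt((7/8 + I*sqrt(6)/8) + 4) - 47)*37 = (sqrt(39/8 + I*sqrt(6)/8) - 47)*37 = (-47 + sqrt(39/8 + I*sqrt(6)/8))*37 = -1739 + 37*sqrt(39/8 + I*sqrt(6)/8)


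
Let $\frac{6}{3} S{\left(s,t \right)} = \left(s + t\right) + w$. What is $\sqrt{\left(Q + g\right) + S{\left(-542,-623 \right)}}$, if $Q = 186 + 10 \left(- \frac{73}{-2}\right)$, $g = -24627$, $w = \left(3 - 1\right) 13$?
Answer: $\frac{i \sqrt{98582}}{2} \approx 156.99 i$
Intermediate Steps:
$w = 26$ ($w = 2 \cdot 13 = 26$)
$S{\left(s,t \right)} = 13 + \frac{s}{2} + \frac{t}{2}$ ($S{\left(s,t \right)} = \frac{\left(s + t\right) + 26}{2} = \frac{26 + s + t}{2} = 13 + \frac{s}{2} + \frac{t}{2}$)
$Q = 551$ ($Q = 186 + 10 \left(\left(-73\right) \left(- \frac{1}{2}\right)\right) = 186 + 10 \cdot \frac{73}{2} = 186 + 365 = 551$)
$\sqrt{\left(Q + g\right) + S{\left(-542,-623 \right)}} = \sqrt{\left(551 - 24627\right) + \left(13 + \frac{1}{2} \left(-542\right) + \frac{1}{2} \left(-623\right)\right)} = \sqrt{-24076 - \frac{1139}{2}} = \sqrt{- \frac{49291}{2}} = \frac{i \sqrt{98582}}{2}$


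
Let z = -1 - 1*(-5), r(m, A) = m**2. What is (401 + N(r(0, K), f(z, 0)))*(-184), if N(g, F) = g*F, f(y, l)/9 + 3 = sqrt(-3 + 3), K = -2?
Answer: -73784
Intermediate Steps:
z = 4 (z = -1 + 5 = 4)
f(y, l) = -27 (f(y, l) = -27 + 9*sqrt(-3 + 3) = -27 + 9*sqrt(0) = -27 + 9*0 = -27 + 0 = -27)
N(g, F) = F*g
(401 + N(r(0, K), f(z, 0)))*(-184) = (401 - 27*0**2)*(-184) = (401 - 27*0)*(-184) = (401 + 0)*(-184) = 401*(-184) = -73784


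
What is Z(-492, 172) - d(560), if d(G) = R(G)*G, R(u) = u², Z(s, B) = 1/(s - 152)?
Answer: -113096704001/644 ≈ -1.7562e+8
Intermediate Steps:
Z(s, B) = 1/(-152 + s)
d(G) = G³ (d(G) = G²*G = G³)
Z(-492, 172) - d(560) = 1/(-152 - 492) - 1*560³ = 1/(-644) - 1*175616000 = -1/644 - 175616000 = -113096704001/644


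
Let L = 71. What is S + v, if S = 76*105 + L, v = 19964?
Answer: 28015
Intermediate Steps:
S = 8051 (S = 76*105 + 71 = 7980 + 71 = 8051)
S + v = 8051 + 19964 = 28015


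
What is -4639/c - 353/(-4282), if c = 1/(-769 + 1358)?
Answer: -11700012269/4282 ≈ -2.7324e+6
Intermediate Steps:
c = 1/589 ≈ 0.0016978
-4639/c - 353/(-4282) = -4639/1/589 - 353/(-4282) = -4639*589 - 353*(-1/4282) = -2732371 + 353/4282 = -11700012269/4282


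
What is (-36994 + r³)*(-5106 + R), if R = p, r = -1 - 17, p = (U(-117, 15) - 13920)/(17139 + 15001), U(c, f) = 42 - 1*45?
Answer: 3514317898119/16070 ≈ 2.1869e+8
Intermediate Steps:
U(c, f) = -3 (U(c, f) = 42 - 45 = -3)
p = -13923/32140 (p = (-3 - 13920)/(17139 + 15001) = -13923/32140 ≈ -0.43320)
r = -18
R = -13923/32140 ≈ -0.43320
(-36994 + r³)*(-5106 + R) = (-36994 + (-18)³)*(-5106 - 13923/32140) = (-36994 - 5832)*(-164120763/32140) = -42826*(-164120763/32140) = 3514317898119/16070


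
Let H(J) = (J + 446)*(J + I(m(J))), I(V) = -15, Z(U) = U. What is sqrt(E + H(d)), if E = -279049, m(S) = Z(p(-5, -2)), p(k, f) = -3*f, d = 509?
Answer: 439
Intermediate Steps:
m(S) = 6 (m(S) = -3*(-2) = 6)
H(J) = (-15 + J)*(446 + J) (H(J) = (J + 446)*(J - 15) = (446 + J)*(-15 + J) = (-15 + J)*(446 + J))
sqrt(E + H(d)) = sqrt(-279049 + (-6690 + 509**2 + 431*509)) = sqrt(-279049 + (-6690 + 259081 + 219379)) = sqrt(-279049 + 471770) = sqrt(192721) = 439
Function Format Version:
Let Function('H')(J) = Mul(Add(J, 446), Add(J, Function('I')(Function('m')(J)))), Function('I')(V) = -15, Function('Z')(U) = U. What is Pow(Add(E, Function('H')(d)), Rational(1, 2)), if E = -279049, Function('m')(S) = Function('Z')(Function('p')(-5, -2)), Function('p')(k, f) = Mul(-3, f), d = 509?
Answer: 439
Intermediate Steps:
Function('m')(S) = 6 (Function('m')(S) = Mul(-3, -2) = 6)
Function('H')(J) = Mul(Add(-15, J), Add(446, J)) (Function('H')(J) = Mul(Add(J, 446), Add(J, -15)) = Mul(Add(446, J), Add(-15, J)) = Mul(Add(-15, J), Add(446, J)))
Pow(Add(E, Function('H')(d)), Rational(1, 2)) = Pow(Add(-279049, Add(-6690, Pow(509, 2), Mul(431, 509))), Rational(1, 2)) = Pow(Add(-279049, Add(-6690, 259081, 219379)), Rational(1, 2)) = Pow(Add(-279049, 471770), Rational(1, 2)) = Pow(192721, Rational(1, 2)) = 439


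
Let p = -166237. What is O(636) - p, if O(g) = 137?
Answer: 166374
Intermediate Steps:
O(636) - p = 137 - 1*(-166237) = 137 + 166237 = 166374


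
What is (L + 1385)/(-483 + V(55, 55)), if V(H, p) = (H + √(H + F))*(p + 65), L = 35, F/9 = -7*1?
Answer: 2895380/12510963 - 113600*I*√2/12510963 ≈ 0.23143 - 0.012841*I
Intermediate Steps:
F = -63 (F = 9*(-7*1) = 9*(-7) = -63)
V(H, p) = (65 + p)*(H + √(-63 + H)) (V(H, p) = (H + √(H - 63))*(p + 65) = (H + √(-63 + H))*(65 + p) = (65 + p)*(H + √(-63 + H)))
(L + 1385)/(-483 + V(55, 55)) = (35 + 1385)/(-483 + (65*55 + 65*√(-63 + 55) + 55*55 + 55*√(-63 + 55))) = 1420/(-483 + (3575 + 65*√(-8) + 3025 + 55*√(-8))) = 1420/(-483 + (3575 + 65*(2*I*√2) + 3025 + 55*(2*I*√2))) = 1420/(-483 + (3575 + 130*I*√2 + 3025 + 110*I*√2)) = 1420/(-483 + (6600 + 240*I*√2)) = 1420/(6117 + 240*I*√2)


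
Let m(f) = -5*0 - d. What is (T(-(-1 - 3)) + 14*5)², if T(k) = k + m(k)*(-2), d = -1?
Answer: 5184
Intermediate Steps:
m(f) = 1 (m(f) = -5*0 - 1*(-1) = 0 + 1 = 1)
T(k) = -2 + k (T(k) = k + 1*(-2) = k - 2 = -2 + k)
(T(-(-1 - 3)) + 14*5)² = ((-2 - (-1 - 3)) + 14*5)² = ((-2 - 1*(-4)) + 70)² = ((-2 + 4) + 70)² = (2 + 70)² = 72² = 5184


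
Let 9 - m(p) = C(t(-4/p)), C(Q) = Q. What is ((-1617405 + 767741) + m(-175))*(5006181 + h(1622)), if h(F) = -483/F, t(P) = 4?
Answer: -6899252405591241/1622 ≈ -4.2535e+12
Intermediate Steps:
m(p) = 5 (m(p) = 9 - 1*4 = 9 - 4 = 5)
((-1617405 + 767741) + m(-175))*(5006181 + h(1622)) = ((-1617405 + 767741) + 5)*(5006181 - 483/1622) = (-849664 + 5)*(5006181 - 483*1/1622) = -849659*(5006181 - 483/1622) = -849659*8120025099/1622 = -6899252405591241/1622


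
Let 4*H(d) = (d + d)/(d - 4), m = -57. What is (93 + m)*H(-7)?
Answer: 126/11 ≈ 11.455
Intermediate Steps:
H(d) = d/(2*(-4 + d)) (H(d) = ((d + d)/(d - 4))/4 = ((2*d)/(-4 + d))/4 = (2*d/(-4 + d))/4 = d/(2*(-4 + d)))
(93 + m)*H(-7) = (93 - 57)*((1/2)*(-7)/(-4 - 7)) = 36*((1/2)*(-7)/(-11)) = 36*((1/2)*(-7)*(-1/11)) = 36*(7/22) = 126/11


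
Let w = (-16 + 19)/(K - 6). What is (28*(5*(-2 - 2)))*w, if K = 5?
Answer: 1680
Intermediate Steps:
w = -3 (w = (-16 + 19)/(5 - 6) = 3/(-1) = 3*(-1) = -3)
(28*(5*(-2 - 2)))*w = (28*(5*(-2 - 2)))*(-3) = (28*(5*(-4)))*(-3) = (28*(-20))*(-3) = -560*(-3) = 1680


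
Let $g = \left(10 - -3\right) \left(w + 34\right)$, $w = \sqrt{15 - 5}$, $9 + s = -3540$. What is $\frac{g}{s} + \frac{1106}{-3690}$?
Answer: $- \frac{71233}{167895} - \frac{\sqrt{10}}{273} \approx -0.43585$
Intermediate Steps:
$s = -3549$ ($s = -9 - 3540 = -3549$)
$w = \sqrt{10} \approx 3.1623$
$g = 442 + 13 \sqrt{10}$ ($g = \left(10 - -3\right) \left(\sqrt{10} + 34\right) = \left(10 + 3\right) \left(34 + \sqrt{10}\right) = 13 \left(34 + \sqrt{10}\right) = 442 + 13 \sqrt{10} \approx 483.11$)
$\frac{g}{s} + \frac{1106}{-3690} = \frac{442 + 13 \sqrt{10}}{-3549} + \frac{1106}{-3690} = \left(442 + 13 \sqrt{10}\right) \left(- \frac{1}{3549}\right) + 1106 \left(- \frac{1}{3690}\right) = \left(- \frac{34}{273} - \frac{\sqrt{10}}{273}\right) - \frac{553}{1845} = - \frac{71233}{167895} - \frac{\sqrt{10}}{273}$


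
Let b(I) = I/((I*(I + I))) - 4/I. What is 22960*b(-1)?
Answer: 80360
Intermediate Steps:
b(I) = -7/(2*I) (b(I) = I/((I*(2*I))) - 4/I = I/((2*I²)) - 4/I = I*(1/(2*I²)) - 4/I = 1/(2*I) - 4/I = -7/(2*I))
22960*b(-1) = 22960*(-7/2/(-1)) = 22960*(-7/2*(-1)) = 22960*(7/2) = 80360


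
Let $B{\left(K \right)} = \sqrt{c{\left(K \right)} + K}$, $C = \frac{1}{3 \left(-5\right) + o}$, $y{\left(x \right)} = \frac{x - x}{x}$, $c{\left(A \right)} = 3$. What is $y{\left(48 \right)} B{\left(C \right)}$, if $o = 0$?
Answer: $0$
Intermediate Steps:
$y{\left(x \right)} = 0$ ($y{\left(x \right)} = \frac{0}{x} = 0$)
$C = - \frac{1}{15}$ ($C = \frac{1}{3 \left(-5\right) + 0} = \frac{1}{-15 + 0} = \frac{1}{-15} = - \frac{1}{15} \approx -0.066667$)
$B{\left(K \right)} = \sqrt{3 + K}$
$y{\left(48 \right)} B{\left(C \right)} = 0 \sqrt{3 - \frac{1}{15}} = 0 \sqrt{\frac{44}{15}} = 0 \frac{2 \sqrt{165}}{15} = 0$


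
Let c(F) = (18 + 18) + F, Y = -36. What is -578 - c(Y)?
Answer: -578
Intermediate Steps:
c(F) = 36 + F
-578 - c(Y) = -578 - (36 - 36) = -578 - 1*0 = -578 + 0 = -578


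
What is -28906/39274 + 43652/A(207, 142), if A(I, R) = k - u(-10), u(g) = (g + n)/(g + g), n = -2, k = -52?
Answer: -4289772759/5164531 ≈ -830.62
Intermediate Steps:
u(g) = (-2 + g)/(2*g) (u(g) = (g - 2)/(g + g) = (-2 + g)/((2*g)) = (-2 + g)*(1/(2*g)) = (-2 + g)/(2*g))
A(I, R) = -263/5 (A(I, R) = -52 - (-2 - 10)/(2*(-10)) = -52 - (-1)*(-12)/(2*10) = -52 - 1*⅗ = -52 - ⅗ = -263/5)
-28906/39274 + 43652/A(207, 142) = -28906/39274 + 43652/(-263/5) = -28906*1/39274 + 43652*(-5/263) = -14453/19637 - 218260/263 = -4289772759/5164531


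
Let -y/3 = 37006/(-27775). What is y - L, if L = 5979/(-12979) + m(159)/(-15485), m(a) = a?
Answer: 4988247704514/1116442872325 ≈ 4.4680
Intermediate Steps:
y = 111018/27775 (y = -111018/(-27775) = -111018*(-1)/27775 = -3*(-37006/27775) = 111018/27775 ≈ 3.9970)
L = -94648476/200979815 (L = 5979/(-12979) + 159/(-15485) = 5979*(-1/12979) + 159*(-1/15485) = -5979/12979 - 159/15485 = -94648476/200979815 ≈ -0.47094)
y - L = 111018/27775 - 1*(-94648476/200979815) = 111018/27775 + 94648476/200979815 = 4988247704514/1116442872325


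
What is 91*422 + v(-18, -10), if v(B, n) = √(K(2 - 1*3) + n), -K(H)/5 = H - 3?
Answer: 38402 + √10 ≈ 38405.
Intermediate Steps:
K(H) = 15 - 5*H (K(H) = -5*(H - 3) = -5*(-3 + H) = 15 - 5*H)
v(B, n) = √(20 + n) (v(B, n) = √((15 - 5*(2 - 1*3)) + n) = √((15 - 5*(2 - 3)) + n) = √((15 - 5*(-1)) + n) = √((15 + 5) + n) = √(20 + n))
91*422 + v(-18, -10) = 91*422 + √(20 - 10) = 38402 + √10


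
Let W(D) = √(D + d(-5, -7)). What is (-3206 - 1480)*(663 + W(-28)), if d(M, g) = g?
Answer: -3106818 - 4686*I*√35 ≈ -3.1068e+6 - 27723.0*I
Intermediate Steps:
W(D) = √(-7 + D) (W(D) = √(D - 7) = √(-7 + D))
(-3206 - 1480)*(663 + W(-28)) = (-3206 - 1480)*(663 + √(-7 - 28)) = -4686*(663 + √(-35)) = -4686*(663 + I*√35) = -3106818 - 4686*I*√35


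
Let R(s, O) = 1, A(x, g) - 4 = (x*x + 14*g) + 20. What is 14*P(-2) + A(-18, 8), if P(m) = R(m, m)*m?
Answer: 432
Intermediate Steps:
A(x, g) = 24 + x**2 + 14*g (A(x, g) = 4 + ((x*x + 14*g) + 20) = 4 + ((x**2 + 14*g) + 20) = 4 + (20 + x**2 + 14*g) = 24 + x**2 + 14*g)
P(m) = m (P(m) = 1*m = m)
14*P(-2) + A(-18, 8) = 14*(-2) + (24 + (-18)**2 + 14*8) = -28 + (24 + 324 + 112) = -28 + 460 = 432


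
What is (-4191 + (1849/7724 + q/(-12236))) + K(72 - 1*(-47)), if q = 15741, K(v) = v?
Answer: -24059199833/5906929 ≈ -4073.0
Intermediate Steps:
(-4191 + (1849/7724 + q/(-12236))) + K(72 - 1*(-47)) = (-4191 + (1849/7724 + 15741/(-12236))) + (72 - 1*(-47)) = (-4191 + (1849*(1/7724) + 15741*(-1/12236))) + (72 + 47) = (-4191 + (1849/7724 - 15741/12236)) + 119 = (-4191 - 6184945/5906929) + 119 = -24762124384/5906929 + 119 = -24059199833/5906929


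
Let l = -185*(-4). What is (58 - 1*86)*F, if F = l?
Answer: -20720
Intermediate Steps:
l = 740
F = 740
(58 - 1*86)*F = (58 - 1*86)*740 = (58 - 86)*740 = -28*740 = -20720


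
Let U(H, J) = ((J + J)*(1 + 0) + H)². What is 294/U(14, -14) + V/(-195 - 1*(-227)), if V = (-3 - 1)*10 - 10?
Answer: -1/16 ≈ -0.062500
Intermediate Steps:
U(H, J) = (H + 2*J)² (U(H, J) = ((2*J)*1 + H)² = (2*J + H)² = (H + 2*J)²)
V = -50 (V = -4*10 - 10 = -40 - 10 = -50)
294/U(14, -14) + V/(-195 - 1*(-227)) = 294/((14 + 2*(-14))²) - 50/(-195 - 1*(-227)) = 294/((14 - 28)²) - 50/(-195 + 227) = 294/((-14)²) - 50/32 = 294/196 - 50*1/32 = 294*(1/196) - 25/16 = 3/2 - 25/16 = -1/16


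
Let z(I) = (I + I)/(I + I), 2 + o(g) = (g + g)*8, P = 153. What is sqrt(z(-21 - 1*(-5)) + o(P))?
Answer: sqrt(2447) ≈ 49.467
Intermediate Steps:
o(g) = -2 + 16*g (o(g) = -2 + (g + g)*8 = -2 + (2*g)*8 = -2 + 16*g)
z(I) = 1 (z(I) = (2*I)/((2*I)) = (2*I)*(1/(2*I)) = 1)
sqrt(z(-21 - 1*(-5)) + o(P)) = sqrt(1 + (-2 + 16*153)) = sqrt(1 + (-2 + 2448)) = sqrt(1 + 2446) = sqrt(2447)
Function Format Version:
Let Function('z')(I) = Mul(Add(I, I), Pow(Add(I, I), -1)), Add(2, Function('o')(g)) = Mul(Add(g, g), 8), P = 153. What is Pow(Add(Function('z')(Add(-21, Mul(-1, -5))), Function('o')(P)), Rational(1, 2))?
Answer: Pow(2447, Rational(1, 2)) ≈ 49.467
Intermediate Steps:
Function('o')(g) = Add(-2, Mul(16, g)) (Function('o')(g) = Add(-2, Mul(Add(g, g), 8)) = Add(-2, Mul(Mul(2, g), 8)) = Add(-2, Mul(16, g)))
Function('z')(I) = 1 (Function('z')(I) = Mul(Mul(2, I), Pow(Mul(2, I), -1)) = Mul(Mul(2, I), Mul(Rational(1, 2), Pow(I, -1))) = 1)
Pow(Add(Function('z')(Add(-21, Mul(-1, -5))), Function('o')(P)), Rational(1, 2)) = Pow(Add(1, Add(-2, Mul(16, 153))), Rational(1, 2)) = Pow(Add(1, Add(-2, 2448)), Rational(1, 2)) = Pow(Add(1, 2446), Rational(1, 2)) = Pow(2447, Rational(1, 2))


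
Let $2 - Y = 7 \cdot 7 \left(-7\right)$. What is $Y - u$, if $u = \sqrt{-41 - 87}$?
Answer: $345 - 8 i \sqrt{2} \approx 345.0 - 11.314 i$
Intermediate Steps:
$u = 8 i \sqrt{2}$ ($u = \sqrt{-41 - 87} = \sqrt{-128} = 8 i \sqrt{2} \approx 11.314 i$)
$Y = 345$ ($Y = 2 - 7 \cdot 7 \left(-7\right) = 2 - 49 \left(-7\right) = 2 - -343 = 2 + 343 = 345$)
$Y - u = 345 - 8 i \sqrt{2}$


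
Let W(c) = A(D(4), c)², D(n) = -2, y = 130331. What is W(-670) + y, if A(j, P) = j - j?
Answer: 130331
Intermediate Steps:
A(j, P) = 0
W(c) = 0 (W(c) = 0² = 0)
W(-670) + y = 0 + 130331 = 130331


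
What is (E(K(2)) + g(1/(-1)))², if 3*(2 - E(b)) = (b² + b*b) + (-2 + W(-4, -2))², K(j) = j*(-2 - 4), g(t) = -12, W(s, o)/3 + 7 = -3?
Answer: 1800964/9 ≈ 2.0011e+5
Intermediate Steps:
W(s, o) = -30 (W(s, o) = -21 + 3*(-3) = -21 - 9 = -30)
K(j) = -6*j (K(j) = j*(-6) = -6*j)
E(b) = -1018/3 - 2*b²/3 (E(b) = 2 - ((b² + b*b) + (-2 - 30)²)/3 = 2 - ((b² + b²) + (-32)²)/3 = 2 - (2*b² + 1024)/3 = 2 - (1024 + 2*b²)/3 = 2 + (-1024/3 - 2*b²/3) = -1018/3 - 2*b²/3)
(E(K(2)) + g(1/(-1)))² = ((-1018/3 - 2*(-6*2)²/3) - 12)² = ((-1018/3 - ⅔*(-12)²) - 12)² = ((-1018/3 - ⅔*144) - 12)² = ((-1018/3 - 96) - 12)² = (-1306/3 - 12)² = (-1342/3)² = 1800964/9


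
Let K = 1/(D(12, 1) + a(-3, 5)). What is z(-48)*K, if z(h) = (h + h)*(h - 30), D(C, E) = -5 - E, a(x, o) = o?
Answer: -7488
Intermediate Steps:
K = -1 (K = 1/((-5 - 1*1) + 5) = 1/((-5 - 1) + 5) = 1/(-6 + 5) = 1/(-1) = -1)
z(h) = 2*h*(-30 + h) (z(h) = (2*h)*(-30 + h) = 2*h*(-30 + h))
z(-48)*K = (2*(-48)*(-30 - 48))*(-1) = (2*(-48)*(-78))*(-1) = 7488*(-1) = -7488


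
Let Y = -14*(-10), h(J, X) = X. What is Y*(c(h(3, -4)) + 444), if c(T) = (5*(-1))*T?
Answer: 64960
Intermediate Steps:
Y = 140
c(T) = -5*T
Y*(c(h(3, -4)) + 444) = 140*(-5*(-4) + 444) = 140*(20 + 444) = 140*464 = 64960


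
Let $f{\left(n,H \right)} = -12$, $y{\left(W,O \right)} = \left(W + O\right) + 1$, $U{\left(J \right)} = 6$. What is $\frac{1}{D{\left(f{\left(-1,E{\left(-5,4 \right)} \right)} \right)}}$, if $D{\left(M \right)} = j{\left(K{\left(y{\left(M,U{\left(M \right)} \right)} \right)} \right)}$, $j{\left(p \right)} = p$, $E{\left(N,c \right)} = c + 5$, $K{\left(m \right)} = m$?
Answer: $- \frac{1}{5} \approx -0.2$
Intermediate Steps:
$y{\left(W,O \right)} = 1 + O + W$ ($y{\left(W,O \right)} = \left(O + W\right) + 1 = 1 + O + W$)
$E{\left(N,c \right)} = 5 + c$
$D{\left(M \right)} = 7 + M$ ($D{\left(M \right)} = 1 + 6 + M = 7 + M$)
$\frac{1}{D{\left(f{\left(-1,E{\left(-5,4 \right)} \right)} \right)}} = \frac{1}{7 - 12} = \frac{1}{-5} = - \frac{1}{5}$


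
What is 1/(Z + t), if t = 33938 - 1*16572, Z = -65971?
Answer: -1/48605 ≈ -2.0574e-5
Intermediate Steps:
t = 17366 (t = 33938 - 16572 = 17366)
1/(Z + t) = 1/(-65971 + 17366) = 1/(-48605) = -1/48605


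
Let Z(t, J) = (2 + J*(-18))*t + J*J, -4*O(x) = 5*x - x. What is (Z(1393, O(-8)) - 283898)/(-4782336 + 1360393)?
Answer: 481640/3421943 ≈ 0.14075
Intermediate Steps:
O(x) = -x (O(x) = -(5*x - x)/4 = -x)
Z(t, J) = J² + t*(2 - 18*J) (Z(t, J) = (2 - 18*J)*t + J² = t*(2 - 18*J) + J² = J² + t*(2 - 18*J))
(Z(1393, O(-8)) - 283898)/(-4782336 + 1360393) = (((-1*(-8))² + 2*1393 - 18*(-1*(-8))*1393) - 283898)/(-4782336 + 1360393) = ((8² + 2786 - 18*8*1393) - 283898)/(-3421943) = ((64 + 2786 - 200592) - 283898)*(-1/3421943) = (-197742 - 283898)*(-1/3421943) = -481640*(-1/3421943) = 481640/3421943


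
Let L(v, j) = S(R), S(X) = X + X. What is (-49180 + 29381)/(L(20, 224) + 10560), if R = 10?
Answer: -19799/10580 ≈ -1.8714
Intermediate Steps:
S(X) = 2*X
L(v, j) = 20 (L(v, j) = 2*10 = 20)
(-49180 + 29381)/(L(20, 224) + 10560) = (-49180 + 29381)/(20 + 10560) = -19799/10580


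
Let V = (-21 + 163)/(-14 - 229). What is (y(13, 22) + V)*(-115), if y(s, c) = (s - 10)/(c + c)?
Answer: 634685/10692 ≈ 59.361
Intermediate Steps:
V = -142/243 (V = 142/(-243) = 142*(-1/243) = -142/243 ≈ -0.58436)
y(s, c) = (-10 + s)/(2*c) (y(s, c) = (-10 + s)/((2*c)) = (-10 + s)*(1/(2*c)) = (-10 + s)/(2*c))
(y(13, 22) + V)*(-115) = ((½)*(-10 + 13)/22 - 142/243)*(-115) = ((½)*(1/22)*3 - 142/243)*(-115) = (3/44 - 142/243)*(-115) = -5519/10692*(-115) = 634685/10692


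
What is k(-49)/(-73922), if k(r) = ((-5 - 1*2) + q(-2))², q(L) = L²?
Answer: -9/73922 ≈ -0.00012175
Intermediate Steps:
k(r) = 9 (k(r) = ((-5 - 1*2) + (-2)²)² = ((-5 - 2) + 4)² = (-7 + 4)² = (-3)² = 9)
k(-49)/(-73922) = 9/(-73922) = 9*(-1/73922) = -9/73922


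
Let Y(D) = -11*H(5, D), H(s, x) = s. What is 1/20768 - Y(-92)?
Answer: 1142241/20768 ≈ 55.000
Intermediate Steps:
Y(D) = -55 (Y(D) = -11*5 = -55)
1/20768 - Y(-92) = 1/20768 - 1*(-55) = 1/20768 + 55 = 1142241/20768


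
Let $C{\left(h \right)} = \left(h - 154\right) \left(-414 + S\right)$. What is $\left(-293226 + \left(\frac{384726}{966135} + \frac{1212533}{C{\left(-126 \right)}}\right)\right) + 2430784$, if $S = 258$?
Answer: $\frac{859121869813867}{401912160} \approx 2.1376 \cdot 10^{6}$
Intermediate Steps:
$C{\left(h \right)} = 24024 - 156 h$ ($C{\left(h \right)} = \left(h - 154\right) \left(-414 + 258\right) = \left(-154 + h\right) \left(-156\right) = 24024 - 156 h$)
$\left(-293226 + \left(\frac{384726}{966135} + \frac{1212533}{C{\left(-126 \right)}}\right)\right) + 2430784 = \left(-293226 + \left(\frac{384726}{966135} + \frac{1212533}{24024 - -19656}\right)\right) + 2430784 = \left(-293226 + \left(384726 \cdot \frac{1}{966135} + \frac{1212533}{24024 + 19656}\right)\right) + 2430784 = \left(-293226 + \left(\frac{128242}{322045} + \frac{1212533}{43680}\right)\right) + 2430784 = \left(-293226 + \left(\frac{128242}{322045} + 1212533 \cdot \frac{1}{43680}\right)\right) + 2430784 = \left(-293226 + \left(\frac{128242}{322045} + \frac{173219}{6240}\right)\right) + 2430784 = \left(-293226 + \frac{11316908587}{401912160}\right) + 2430784 = - \frac{117839778119573}{401912160} + 2430784 = \frac{859121869813867}{401912160}$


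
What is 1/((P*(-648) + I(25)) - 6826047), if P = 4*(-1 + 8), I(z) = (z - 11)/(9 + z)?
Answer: -17/116351240 ≈ -1.4611e-7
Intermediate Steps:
I(z) = (-11 + z)/(9 + z)
P = 28 (P = 4*7 = 28)
1/((P*(-648) + I(25)) - 6826047) = 1/((28*(-648) + (-11 + 25)/(9 + 25)) - 6826047) = 1/((-18144 + 14/34) - 6826047) = 1/((-18144 + (1/34)*14) - 6826047) = 1/((-18144 + 7/17) - 6826047) = 1/(-308441/17 - 6826047) = 1/(-116351240/17) = -17/116351240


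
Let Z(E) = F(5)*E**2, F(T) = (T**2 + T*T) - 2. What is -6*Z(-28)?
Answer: -225792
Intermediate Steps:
F(T) = -2 + 2*T**2 (F(T) = (T**2 + T**2) - 2 = 2*T**2 - 2 = -2 + 2*T**2)
Z(E) = 48*E**2 (Z(E) = (-2 + 2*5**2)*E**2 = (-2 + 2*25)*E**2 = (-2 + 50)*E**2 = 48*E**2)
-6*Z(-28) = -288*(-28)**2 = -288*784 = -6*37632 = -225792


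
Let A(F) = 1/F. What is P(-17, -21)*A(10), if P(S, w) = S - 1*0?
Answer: -17/10 ≈ -1.7000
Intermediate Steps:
P(S, w) = S (P(S, w) = S + 0 = S)
P(-17, -21)*A(10) = -17/10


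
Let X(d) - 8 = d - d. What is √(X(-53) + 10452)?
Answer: 2*√2615 ≈ 102.27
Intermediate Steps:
X(d) = 8 (X(d) = 8 + (d - d) = 8 + 0 = 8)
√(X(-53) + 10452) = √(8 + 10452) = √10460 = 2*√2615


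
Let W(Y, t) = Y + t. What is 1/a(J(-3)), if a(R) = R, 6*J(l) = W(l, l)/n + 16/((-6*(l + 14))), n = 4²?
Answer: -1584/163 ≈ -9.7178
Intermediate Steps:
n = 16
J(l) = l/48 + 8/(3*(-84 - 6*l)) (J(l) = ((l + l)/16 + 16/((-6*(l + 14))))/6 = ((2*l)*(1/16) + 16/((-6*(14 + l))))/6 = (l/8 + 16/(-84 - 6*l))/6 = (16/(-84 - 6*l) + l/8)/6 = l/48 + 8/(3*(-84 - 6*l)))
1/a(J(-3)) = 1/((-64 + 3*(-3)² + 42*(-3))/(144*(14 - 3))) = 1/((1/144)*(-64 + 3*9 - 126)/11) = 1/((1/144)*(1/11)*(-64 + 27 - 126)) = 1/((1/144)*(1/11)*(-163)) = 1/(-163/1584) = -1584/163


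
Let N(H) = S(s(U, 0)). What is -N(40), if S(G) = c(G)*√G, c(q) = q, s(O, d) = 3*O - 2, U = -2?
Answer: 16*I*√2 ≈ 22.627*I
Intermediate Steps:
s(O, d) = -2 + 3*O
S(G) = G^(3/2) (S(G) = G*√G = G^(3/2))
N(H) = -16*I*√2 (N(H) = (-2 + 3*(-2))^(3/2) = (-2 - 6)^(3/2) = (-8)^(3/2) = -16*I*√2)
-N(40) = -(-16)*I*√2 = 16*I*√2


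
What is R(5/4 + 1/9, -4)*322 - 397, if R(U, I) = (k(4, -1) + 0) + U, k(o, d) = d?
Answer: -5053/18 ≈ -280.72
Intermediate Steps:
R(U, I) = -1 + U (R(U, I) = (-1 + 0) + U = -1 + U)
R(5/4 + 1/9, -4)*322 - 397 = (-1 + (5/4 + 1/9))*322 - 397 = (-1 + (5*(¼) + 1*(⅑)))*322 - 397 = (-1 + (5/4 + ⅑))*322 - 397 = (-1 + 49/36)*322 - 397 = (13/36)*322 - 397 = 2093/18 - 397 = -5053/18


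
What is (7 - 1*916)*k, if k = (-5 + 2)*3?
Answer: 8181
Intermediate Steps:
k = -9 (k = -3*3 = -9)
(7 - 1*916)*k = (7 - 1*916)*(-9) = (7 - 916)*(-9) = -909*(-9) = 8181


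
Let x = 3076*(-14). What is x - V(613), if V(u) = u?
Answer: -43677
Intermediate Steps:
x = -43064
x - V(613) = -43064 - 1*613 = -43064 - 613 = -43677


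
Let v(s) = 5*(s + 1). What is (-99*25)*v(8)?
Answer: -111375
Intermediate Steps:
v(s) = 5 + 5*s (v(s) = 5*(1 + s) = 5 + 5*s)
(-99*25)*v(8) = (-99*25)*(5 + 5*8) = -2475*(5 + 40) = -2475*45 = -111375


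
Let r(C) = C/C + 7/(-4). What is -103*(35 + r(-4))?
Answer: -14111/4 ≈ -3527.8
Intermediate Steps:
r(C) = -¾ (r(C) = 1 + 7*(-¼) = 1 - 7/4 = -¾)
-103*(35 + r(-4)) = -103*(35 - ¾) = -103*137/4 = -14111/4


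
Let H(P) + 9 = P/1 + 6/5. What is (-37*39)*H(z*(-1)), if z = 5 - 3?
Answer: 70707/5 ≈ 14141.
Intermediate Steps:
z = 2
H(P) = -39/5 + P (H(P) = -9 + (P/1 + 6/5) = -9 + (P*1 + 6*(⅕)) = -9 + (P + 6/5) = -9 + (6/5 + P) = -39/5 + P)
(-37*39)*H(z*(-1)) = (-37*39)*(-39/5 + 2*(-1)) = -1443*(-39/5 - 2) = -1443*(-49/5) = 70707/5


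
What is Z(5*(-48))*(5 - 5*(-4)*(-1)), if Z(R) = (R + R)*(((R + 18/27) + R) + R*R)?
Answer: 411268800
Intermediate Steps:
Z(R) = 2*R*(2/3 + R**2 + 2*R) (Z(R) = (2*R)*(((R + 18*(1/27)) + R) + R**2) = (2*R)*(((R + 2/3) + R) + R**2) = (2*R)*(((2/3 + R) + R) + R**2) = (2*R)*((2/3 + 2*R) + R**2) = (2*R)*(2/3 + R**2 + 2*R) = 2*R*(2/3 + R**2 + 2*R))
Z(5*(-48))*(5 - 5*(-4)*(-1)) = (2*(5*(-48))*(2 + 3*(5*(-48))**2 + 6*(5*(-48)))/3)*(5 - 5*(-4)*(-1)) = ((2/3)*(-240)*(2 + 3*(-240)**2 + 6*(-240)))*(5 - (-20)*(-1)) = ((2/3)*(-240)*(2 + 3*57600 - 1440))*(5 - 1*20) = ((2/3)*(-240)*(2 + 172800 - 1440))*(5 - 20) = ((2/3)*(-240)*171362)*(-15) = -27417920*(-15) = 411268800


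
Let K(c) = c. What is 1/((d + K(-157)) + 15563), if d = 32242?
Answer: 1/47648 ≈ 2.0987e-5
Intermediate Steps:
1/((d + K(-157)) + 15563) = 1/((32242 - 157) + 15563) = 1/(32085 + 15563) = 1/47648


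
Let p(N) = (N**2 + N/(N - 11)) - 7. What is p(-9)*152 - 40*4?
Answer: 55782/5 ≈ 11156.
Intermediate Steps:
p(N) = -7 + N**2 + N/(-11 + N) (p(N) = (N**2 + N/(-11 + N)) - 7 = -7 + N**2 + N/(-11 + N))
p(-9)*152 - 40*4 = ((77 + (-9)**3 - 11*(-9)**2 - 6*(-9))/(-11 - 9))*152 - 40*4 = ((77 - 729 - 11*81 + 54)/(-20))*152 - 160 = -(77 - 729 - 891 + 54)/20*152 - 160 = -1/20*(-1489)*152 - 160 = (1489/20)*152 - 160 = 56582/5 - 160 = 55782/5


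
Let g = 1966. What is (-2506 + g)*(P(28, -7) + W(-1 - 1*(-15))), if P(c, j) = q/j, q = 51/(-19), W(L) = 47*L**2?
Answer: -661633380/133 ≈ -4.9747e+6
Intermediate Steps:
q = -51/19 (q = 51*(-1/19) = -51/19 ≈ -2.6842)
P(c, j) = -51/(19*j)
(-2506 + g)*(P(28, -7) + W(-1 - 1*(-15))) = (-2506 + 1966)*(-51/19/(-7) + 47*(-1 - 1*(-15))**2) = -540*(-51/19*(-1/7) + 47*(-1 + 15)**2) = -540*(51/133 + 47*14**2) = -540*(51/133 + 47*196) = -540*(51/133 + 9212) = -540*1225247/133 = -661633380/133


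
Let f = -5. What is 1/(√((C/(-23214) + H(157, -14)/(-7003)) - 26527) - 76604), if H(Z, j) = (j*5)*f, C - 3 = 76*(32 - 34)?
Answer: -12453331647768/953979329984540659 - I*√701063026621367374254/953979329984540659 ≈ -1.3054e-5 - 2.7755e-8*I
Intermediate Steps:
C = -149 (C = 3 + 76*(32 - 34) = 3 + 76*(-2) = 3 - 152 = -149)
H(Z, j) = -25*j (H(Z, j) = (j*5)*(-5) = (5*j)*(-5) = -25*j)
1/(√((C/(-23214) + H(157, -14)/(-7003)) - 26527) - 76604) = 1/(√((-149/(-23214) - 25*(-14)/(-7003)) - 26527) - 76604) = 1/(√((-149*(-1/23214) + 350*(-1/7003)) - 26527) - 76604) = 1/(√((149/23214 - 350/7003) - 26527) - 76604) = 1/(√(-7081453/162567642 - 26527) - 76604) = 1/(√(-4312438920787/162567642) - 76604) = 1/(I*√701063026621367374254/162567642 - 76604) = 1/(-76604 + I*√701063026621367374254/162567642)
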